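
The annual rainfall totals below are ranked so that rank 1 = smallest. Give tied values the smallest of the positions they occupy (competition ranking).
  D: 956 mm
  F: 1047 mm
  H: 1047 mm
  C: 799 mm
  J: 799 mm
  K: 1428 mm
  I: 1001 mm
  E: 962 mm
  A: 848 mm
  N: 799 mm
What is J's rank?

1

Sorted (ascending): 799, 799, 799, 848, 956, 962, 1001, 1047, 1047, 1428
The 3 values of 799 occupy positions 1–3 → each gets rank 1.
The 2 values of 1047 occupy positions 8–9 → each gets rank 8.
J has value 799 mm → rank 1.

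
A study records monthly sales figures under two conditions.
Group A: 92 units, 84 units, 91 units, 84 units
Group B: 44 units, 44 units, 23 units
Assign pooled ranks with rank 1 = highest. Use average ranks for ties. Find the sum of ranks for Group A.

Sorted (descending): 92, 91, 84, 84, 44, 44, 23
The 2 values of 84 occupy positions 3–4 → average rank (3+4)/2 = 3.5.
The 2 values of 44 occupy positions 5–6 → average rank (5+6)/2 = 5.5.
Group A values → pooled ranks: 92→1, 84→3.5, 91→2, 84→3.5
Rank sum = 1 + 3.5 + 2 + 3.5 = 10

10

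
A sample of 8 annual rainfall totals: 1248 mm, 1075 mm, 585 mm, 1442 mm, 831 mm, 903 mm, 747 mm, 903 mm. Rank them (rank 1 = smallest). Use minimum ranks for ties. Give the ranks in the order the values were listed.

Sorted (ascending): 585, 747, 831, 903, 903, 1075, 1248, 1442
The 2 values of 903 occupy positions 4–5 → each gets rank 4.

7, 6, 1, 8, 3, 4, 2, 4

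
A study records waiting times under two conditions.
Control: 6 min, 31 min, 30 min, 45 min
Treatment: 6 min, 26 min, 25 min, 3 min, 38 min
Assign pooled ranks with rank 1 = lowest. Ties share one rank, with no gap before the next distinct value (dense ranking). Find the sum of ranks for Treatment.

17

Sorted (ascending): 3, 6, 6, 25, 26, 30, 31, 38, 45
The 2 values of 6 share dense rank 2.
Remaining distinct values take the next consecutive integers.
Treatment values → pooled ranks: 6→2, 26→4, 25→3, 3→1, 38→7
Rank sum = 2 + 4 + 3 + 1 + 7 = 17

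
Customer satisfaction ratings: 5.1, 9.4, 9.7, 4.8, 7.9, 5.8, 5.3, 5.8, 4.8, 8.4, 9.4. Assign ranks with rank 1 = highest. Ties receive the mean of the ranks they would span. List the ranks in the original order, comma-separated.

9, 2.5, 1, 10.5, 5, 6.5, 8, 6.5, 10.5, 4, 2.5

Sorted (descending): 9.7, 9.4, 9.4, 8.4, 7.9, 5.8, 5.8, 5.3, 5.1, 4.8, 4.8
The 2 values of 9.4 occupy positions 2–3 → average rank (2+3)/2 = 2.5.
The 2 values of 5.8 occupy positions 6–7 → average rank (6+7)/2 = 6.5.
The 2 values of 4.8 occupy positions 10–11 → average rank (10+11)/2 = 10.5.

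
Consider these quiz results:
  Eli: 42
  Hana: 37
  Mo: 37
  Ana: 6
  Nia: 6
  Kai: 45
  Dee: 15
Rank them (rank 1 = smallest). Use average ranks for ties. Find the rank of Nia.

Sorted (ascending): 6, 6, 15, 37, 37, 42, 45
The 2 values of 6 occupy positions 1–2 → average rank (1+2)/2 = 1.5.
The 2 values of 37 occupy positions 4–5 → average rank (4+5)/2 = 4.5.
Nia has value 6 → rank 1.5.

1.5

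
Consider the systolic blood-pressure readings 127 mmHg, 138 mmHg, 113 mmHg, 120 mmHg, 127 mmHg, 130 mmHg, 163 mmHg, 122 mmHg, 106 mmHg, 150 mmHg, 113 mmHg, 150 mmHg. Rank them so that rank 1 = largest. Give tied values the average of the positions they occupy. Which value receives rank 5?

Sorted (descending): 163, 150, 150, 138, 130, 127, 127, 122, 120, 113, 113, 106
The 2 values of 150 occupy positions 2–3 → average rank (2+3)/2 = 2.5.
The 2 values of 127 occupy positions 6–7 → average rank (6+7)/2 = 6.5.
The 2 values of 113 occupy positions 10–11 → average rank (10+11)/2 = 10.5.
Rank 5 → value 130.

130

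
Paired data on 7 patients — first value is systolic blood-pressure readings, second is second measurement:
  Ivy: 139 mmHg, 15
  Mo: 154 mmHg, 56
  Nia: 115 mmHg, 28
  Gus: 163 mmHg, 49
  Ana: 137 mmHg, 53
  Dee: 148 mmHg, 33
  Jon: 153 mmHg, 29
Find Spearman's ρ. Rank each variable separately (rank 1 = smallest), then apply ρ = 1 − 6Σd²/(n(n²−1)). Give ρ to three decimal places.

0.464

Ranks of variable 1: 3, 6, 1, 7, 2, 4, 5
Ranks of variable 2: 1, 7, 2, 5, 6, 4, 3
d = r₁ − r₂: 2, -1, -1, 2, -4, 0, 2
d²: 4, 1, 1, 4, 16, 0, 4; Σd² = 30
ρ = 1 − 6·30/(7·48) = 1 − 180/336 = 0.464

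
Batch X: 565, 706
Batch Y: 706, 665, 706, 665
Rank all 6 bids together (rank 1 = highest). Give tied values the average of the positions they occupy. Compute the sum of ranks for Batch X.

Sorted (descending): 706, 706, 706, 665, 665, 565
The 3 values of 706 occupy positions 1–3 → average rank 2.
The 2 values of 665 occupy positions 4–5 → average rank (4+5)/2 = 4.5.
Batch X values → pooled ranks: 565→6, 706→2
Rank sum = 6 + 2 = 8

8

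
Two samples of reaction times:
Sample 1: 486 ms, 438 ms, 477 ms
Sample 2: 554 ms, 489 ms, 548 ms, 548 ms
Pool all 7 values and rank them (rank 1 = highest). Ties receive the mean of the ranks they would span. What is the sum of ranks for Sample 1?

Sorted (descending): 554, 548, 548, 489, 486, 477, 438
The 2 values of 548 occupy positions 2–3 → average rank (2+3)/2 = 2.5.
Sample 1 values → pooled ranks: 486→5, 438→7, 477→6
Rank sum = 5 + 7 + 6 = 18

18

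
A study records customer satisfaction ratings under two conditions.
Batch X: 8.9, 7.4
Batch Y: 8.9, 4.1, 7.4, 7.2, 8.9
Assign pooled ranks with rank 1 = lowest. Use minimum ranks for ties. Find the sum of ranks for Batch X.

Sorted (ascending): 4.1, 7.2, 7.4, 7.4, 8.9, 8.9, 8.9
The 2 values of 7.4 occupy positions 3–4 → each gets rank 3.
The 3 values of 8.9 occupy positions 5–7 → each gets rank 5.
Batch X values → pooled ranks: 8.9→5, 7.4→3
Rank sum = 5 + 3 = 8

8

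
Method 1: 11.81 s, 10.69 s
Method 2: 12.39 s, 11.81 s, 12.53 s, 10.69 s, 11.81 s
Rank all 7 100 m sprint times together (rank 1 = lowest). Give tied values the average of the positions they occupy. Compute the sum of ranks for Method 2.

Sorted (ascending): 10.69, 10.69, 11.81, 11.81, 11.81, 12.39, 12.53
The 2 values of 10.69 occupy positions 1–2 → average rank (1+2)/2 = 1.5.
The 3 values of 11.81 occupy positions 3–5 → average rank 4.
Method 2 values → pooled ranks: 12.39→6, 11.81→4, 12.53→7, 10.69→1.5, 11.81→4
Rank sum = 6 + 4 + 7 + 1.5 + 4 = 22.5

22.5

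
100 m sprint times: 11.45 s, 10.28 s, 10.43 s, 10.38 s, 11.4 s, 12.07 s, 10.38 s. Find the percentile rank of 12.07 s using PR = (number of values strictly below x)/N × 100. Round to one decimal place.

85.7

N = 7.
Strictly below 12.07: 6. Equal to 12.07: 1.
PR = 6/7 × 100 = 85.7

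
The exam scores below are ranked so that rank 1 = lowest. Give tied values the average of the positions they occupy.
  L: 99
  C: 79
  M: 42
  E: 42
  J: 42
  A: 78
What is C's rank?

5

Sorted (ascending): 42, 42, 42, 78, 79, 99
The 3 values of 42 occupy positions 1–3 → average rank 2.
C has value 79 → rank 5.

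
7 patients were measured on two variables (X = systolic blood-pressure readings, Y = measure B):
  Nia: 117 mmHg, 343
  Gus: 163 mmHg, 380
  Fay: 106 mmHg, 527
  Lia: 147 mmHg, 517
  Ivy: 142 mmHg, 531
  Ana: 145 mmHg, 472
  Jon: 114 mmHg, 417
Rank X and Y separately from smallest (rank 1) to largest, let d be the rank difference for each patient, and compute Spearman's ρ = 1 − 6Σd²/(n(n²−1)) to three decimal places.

Ranks of variable 1: 3, 7, 1, 6, 4, 5, 2
Ranks of variable 2: 1, 2, 6, 5, 7, 4, 3
d = r₁ − r₂: 2, 5, -5, 1, -3, 1, -1
d²: 4, 25, 25, 1, 9, 1, 1; Σd² = 66
ρ = 1 − 6·66/(7·48) = 1 − 396/336 = -0.179

-0.179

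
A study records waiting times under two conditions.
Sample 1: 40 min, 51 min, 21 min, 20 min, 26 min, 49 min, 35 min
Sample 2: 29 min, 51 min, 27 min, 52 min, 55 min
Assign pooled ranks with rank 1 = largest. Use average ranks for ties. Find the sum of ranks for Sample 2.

Sorted (descending): 55, 52, 51, 51, 49, 40, 35, 29, 27, 26, 21, 20
The 2 values of 51 occupy positions 3–4 → average rank (3+4)/2 = 3.5.
Sample 2 values → pooled ranks: 29→8, 51→3.5, 27→9, 52→2, 55→1
Rank sum = 8 + 3.5 + 9 + 2 + 1 = 23.5

23.5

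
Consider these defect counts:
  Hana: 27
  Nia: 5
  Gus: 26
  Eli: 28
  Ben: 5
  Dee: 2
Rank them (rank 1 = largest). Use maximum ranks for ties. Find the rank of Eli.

1

Sorted (descending): 28, 27, 26, 5, 5, 2
The 2 values of 5 occupy positions 4–5 → each gets rank 5.
Eli has value 28 → rank 1.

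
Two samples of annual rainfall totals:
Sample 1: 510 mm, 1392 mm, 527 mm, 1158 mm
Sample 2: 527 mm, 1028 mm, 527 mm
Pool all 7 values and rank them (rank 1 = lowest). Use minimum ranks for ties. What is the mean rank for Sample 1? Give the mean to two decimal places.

Sorted (ascending): 510, 527, 527, 527, 1028, 1158, 1392
The 3 values of 527 occupy positions 2–4 → each gets rank 2.
Sample 1 values → pooled ranks: 510→1, 1392→7, 527→2, 1158→6
Mean rank = (1 + 7 + 2 + 6) / 4 = 4.00

4.00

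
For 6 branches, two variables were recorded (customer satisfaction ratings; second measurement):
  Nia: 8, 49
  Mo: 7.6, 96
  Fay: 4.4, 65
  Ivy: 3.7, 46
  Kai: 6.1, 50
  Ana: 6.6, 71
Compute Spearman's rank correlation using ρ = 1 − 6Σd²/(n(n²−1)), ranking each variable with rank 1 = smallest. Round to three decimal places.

Ranks of variable 1: 6, 5, 2, 1, 3, 4
Ranks of variable 2: 2, 6, 4, 1, 3, 5
d = r₁ − r₂: 4, -1, -2, 0, 0, -1
d²: 16, 1, 4, 0, 0, 1; Σd² = 22
ρ = 1 − 6·22/(6·35) = 1 − 132/210 = 0.371

0.371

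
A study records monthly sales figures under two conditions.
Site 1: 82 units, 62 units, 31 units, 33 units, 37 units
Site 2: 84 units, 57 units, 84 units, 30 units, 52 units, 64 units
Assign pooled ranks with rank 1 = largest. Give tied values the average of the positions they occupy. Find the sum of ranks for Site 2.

Sorted (descending): 84, 84, 82, 64, 62, 57, 52, 37, 33, 31, 30
The 2 values of 84 occupy positions 1–2 → average rank (1+2)/2 = 1.5.
Site 2 values → pooled ranks: 84→1.5, 57→6, 84→1.5, 30→11, 52→7, 64→4
Rank sum = 1.5 + 6 + 1.5 + 11 + 7 + 4 = 31

31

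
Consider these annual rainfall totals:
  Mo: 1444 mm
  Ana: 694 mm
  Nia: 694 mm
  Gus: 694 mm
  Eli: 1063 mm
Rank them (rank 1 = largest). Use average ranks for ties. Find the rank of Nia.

Sorted (descending): 1444, 1063, 694, 694, 694
The 3 values of 694 occupy positions 3–5 → average rank 4.
Nia has value 694 mm → rank 4.

4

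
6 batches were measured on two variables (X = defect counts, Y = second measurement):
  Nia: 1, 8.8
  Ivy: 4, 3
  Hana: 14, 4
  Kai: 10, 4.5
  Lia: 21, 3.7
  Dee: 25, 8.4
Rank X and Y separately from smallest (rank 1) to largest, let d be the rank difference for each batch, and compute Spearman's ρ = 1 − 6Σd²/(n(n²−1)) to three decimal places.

-0.086

Ranks of variable 1: 1, 2, 4, 3, 5, 6
Ranks of variable 2: 6, 1, 3, 4, 2, 5
d = r₁ − r₂: -5, 1, 1, -1, 3, 1
d²: 25, 1, 1, 1, 9, 1; Σd² = 38
ρ = 1 − 6·38/(6·35) = 1 − 228/210 = -0.086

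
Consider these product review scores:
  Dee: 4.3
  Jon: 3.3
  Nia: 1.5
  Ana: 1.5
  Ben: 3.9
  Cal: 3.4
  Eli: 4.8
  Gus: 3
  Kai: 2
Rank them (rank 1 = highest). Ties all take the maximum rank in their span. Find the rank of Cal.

Sorted (descending): 4.8, 4.3, 3.9, 3.4, 3.3, 3, 2, 1.5, 1.5
The 2 values of 1.5 occupy positions 8–9 → each gets rank 9.
Cal has value 3.4 → rank 4.

4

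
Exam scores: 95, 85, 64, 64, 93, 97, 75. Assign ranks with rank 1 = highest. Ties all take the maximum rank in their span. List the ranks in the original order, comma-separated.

Sorted (descending): 97, 95, 93, 85, 75, 64, 64
The 2 values of 64 occupy positions 6–7 → each gets rank 7.

2, 4, 7, 7, 3, 1, 5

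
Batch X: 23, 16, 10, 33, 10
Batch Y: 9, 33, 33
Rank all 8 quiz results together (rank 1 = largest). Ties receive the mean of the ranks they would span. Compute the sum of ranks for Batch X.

24

Sorted (descending): 33, 33, 33, 23, 16, 10, 10, 9
The 3 values of 33 occupy positions 1–3 → average rank 2.
The 2 values of 10 occupy positions 6–7 → average rank (6+7)/2 = 6.5.
Batch X values → pooled ranks: 23→4, 16→5, 10→6.5, 33→2, 10→6.5
Rank sum = 4 + 5 + 6.5 + 2 + 6.5 = 24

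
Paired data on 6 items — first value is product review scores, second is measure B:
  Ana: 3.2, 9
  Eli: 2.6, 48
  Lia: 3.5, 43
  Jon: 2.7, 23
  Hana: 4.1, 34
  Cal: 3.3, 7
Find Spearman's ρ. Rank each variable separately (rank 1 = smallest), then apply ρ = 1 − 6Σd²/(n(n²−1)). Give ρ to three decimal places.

Ranks of variable 1: 3, 1, 5, 2, 6, 4
Ranks of variable 2: 2, 6, 5, 3, 4, 1
d = r₁ − r₂: 1, -5, 0, -1, 2, 3
d²: 1, 25, 0, 1, 4, 9; Σd² = 40
ρ = 1 − 6·40/(6·35) = 1 − 240/210 = -0.143

-0.143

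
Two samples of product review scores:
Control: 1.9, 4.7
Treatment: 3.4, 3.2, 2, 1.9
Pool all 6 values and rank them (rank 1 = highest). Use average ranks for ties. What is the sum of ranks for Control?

Sorted (descending): 4.7, 3.4, 3.2, 2, 1.9, 1.9
The 2 values of 1.9 occupy positions 5–6 → average rank (5+6)/2 = 5.5.
Control values → pooled ranks: 1.9→5.5, 4.7→1
Rank sum = 5.5 + 1 = 6.5

6.5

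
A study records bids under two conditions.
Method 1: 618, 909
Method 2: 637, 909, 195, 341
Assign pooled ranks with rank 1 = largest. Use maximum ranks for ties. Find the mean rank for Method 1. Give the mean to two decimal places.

Sorted (descending): 909, 909, 637, 618, 341, 195
The 2 values of 909 occupy positions 1–2 → each gets rank 2.
Method 1 values → pooled ranks: 618→4, 909→2
Mean rank = (4 + 2) / 2 = 3.00

3.00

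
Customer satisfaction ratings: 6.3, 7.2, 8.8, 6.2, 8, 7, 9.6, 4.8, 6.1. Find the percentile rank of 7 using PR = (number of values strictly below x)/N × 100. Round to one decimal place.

N = 9.
Strictly below 7: 4. Equal to 7: 1.
PR = 4/9 × 100 = 44.4

44.4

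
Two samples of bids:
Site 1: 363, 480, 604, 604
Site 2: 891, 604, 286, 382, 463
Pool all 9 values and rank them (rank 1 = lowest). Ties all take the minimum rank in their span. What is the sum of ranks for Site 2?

23

Sorted (ascending): 286, 363, 382, 463, 480, 604, 604, 604, 891
The 3 values of 604 occupy positions 6–8 → each gets rank 6.
Site 2 values → pooled ranks: 891→9, 604→6, 286→1, 382→3, 463→4
Rank sum = 9 + 6 + 1 + 3 + 4 = 23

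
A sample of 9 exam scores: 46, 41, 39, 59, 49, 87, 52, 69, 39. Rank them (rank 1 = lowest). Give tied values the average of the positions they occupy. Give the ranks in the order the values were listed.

Sorted (ascending): 39, 39, 41, 46, 49, 52, 59, 69, 87
The 2 values of 39 occupy positions 1–2 → average rank (1+2)/2 = 1.5.

4, 3, 1.5, 7, 5, 9, 6, 8, 1.5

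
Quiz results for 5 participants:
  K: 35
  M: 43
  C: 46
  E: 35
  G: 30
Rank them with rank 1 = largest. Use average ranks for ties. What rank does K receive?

Sorted (descending): 46, 43, 35, 35, 30
The 2 values of 35 occupy positions 3–4 → average rank (3+4)/2 = 3.5.
K has value 35 → rank 3.5.

3.5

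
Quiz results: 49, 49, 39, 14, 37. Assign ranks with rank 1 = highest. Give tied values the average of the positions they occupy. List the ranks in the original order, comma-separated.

1.5, 1.5, 3, 5, 4

Sorted (descending): 49, 49, 39, 37, 14
The 2 values of 49 occupy positions 1–2 → average rank (1+2)/2 = 1.5.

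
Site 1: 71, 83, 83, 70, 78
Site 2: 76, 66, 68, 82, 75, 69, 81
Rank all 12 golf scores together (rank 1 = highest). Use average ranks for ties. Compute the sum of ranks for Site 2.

Sorted (descending): 83, 83, 82, 81, 78, 76, 75, 71, 70, 69, 68, 66
The 2 values of 83 occupy positions 1–2 → average rank (1+2)/2 = 1.5.
Site 2 values → pooled ranks: 76→6, 66→12, 68→11, 82→3, 75→7, 69→10, 81→4
Rank sum = 6 + 12 + 11 + 3 + 7 + 10 + 4 = 53

53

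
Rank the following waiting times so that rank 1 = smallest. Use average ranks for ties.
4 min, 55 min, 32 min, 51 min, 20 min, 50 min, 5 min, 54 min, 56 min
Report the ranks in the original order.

Sorted (ascending): 4, 5, 20, 32, 50, 51, 54, 55, 56
No ties — each value takes its position as its rank.

1, 8, 4, 6, 3, 5, 2, 7, 9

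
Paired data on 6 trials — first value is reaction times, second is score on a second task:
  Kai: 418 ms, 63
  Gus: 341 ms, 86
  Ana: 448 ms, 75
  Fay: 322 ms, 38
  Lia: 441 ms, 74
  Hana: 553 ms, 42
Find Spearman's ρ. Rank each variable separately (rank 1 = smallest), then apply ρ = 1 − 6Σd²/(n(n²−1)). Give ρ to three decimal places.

Ranks of variable 1: 3, 2, 5, 1, 4, 6
Ranks of variable 2: 3, 6, 5, 1, 4, 2
d = r₁ − r₂: 0, -4, 0, 0, 0, 4
d²: 0, 16, 0, 0, 0, 16; Σd² = 32
ρ = 1 − 6·32/(6·35) = 1 − 192/210 = 0.086

0.086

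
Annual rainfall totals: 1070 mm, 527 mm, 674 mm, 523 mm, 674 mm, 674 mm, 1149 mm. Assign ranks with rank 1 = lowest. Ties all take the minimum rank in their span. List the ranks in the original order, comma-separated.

6, 2, 3, 1, 3, 3, 7

Sorted (ascending): 523, 527, 674, 674, 674, 1070, 1149
The 3 values of 674 occupy positions 3–5 → each gets rank 3.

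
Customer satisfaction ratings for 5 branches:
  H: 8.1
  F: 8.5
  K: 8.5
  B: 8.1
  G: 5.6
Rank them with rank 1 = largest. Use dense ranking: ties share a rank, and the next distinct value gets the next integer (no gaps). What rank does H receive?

2

Sorted (descending): 8.5, 8.5, 8.1, 8.1, 5.6
The 2 values of 8.5 share dense rank 1.
The 2 values of 8.1 share dense rank 2.
Remaining distinct values take the next consecutive integers.
H has value 8.1 → rank 2.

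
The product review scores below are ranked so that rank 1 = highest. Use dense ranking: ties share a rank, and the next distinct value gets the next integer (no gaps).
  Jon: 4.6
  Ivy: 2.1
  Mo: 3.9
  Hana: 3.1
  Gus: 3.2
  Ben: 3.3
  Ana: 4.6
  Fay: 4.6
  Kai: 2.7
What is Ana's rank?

1

Sorted (descending): 4.6, 4.6, 4.6, 3.9, 3.3, 3.2, 3.1, 2.7, 2.1
The 3 values of 4.6 share dense rank 1.
Remaining distinct values take the next consecutive integers.
Ana has value 4.6 → rank 1.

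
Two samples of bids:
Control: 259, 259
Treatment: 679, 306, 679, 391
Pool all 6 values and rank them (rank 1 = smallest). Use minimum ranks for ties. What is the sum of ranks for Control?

Sorted (ascending): 259, 259, 306, 391, 679, 679
The 2 values of 259 occupy positions 1–2 → each gets rank 1.
The 2 values of 679 occupy positions 5–6 → each gets rank 5.
Control values → pooled ranks: 259→1, 259→1
Rank sum = 1 + 1 = 2

2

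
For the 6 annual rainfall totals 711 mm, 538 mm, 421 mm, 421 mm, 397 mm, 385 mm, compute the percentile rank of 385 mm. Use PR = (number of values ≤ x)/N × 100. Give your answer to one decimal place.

N = 6.
Strictly below 385: 0. Equal to 385: 1.
PR = 1/6 × 100 = 16.7

16.7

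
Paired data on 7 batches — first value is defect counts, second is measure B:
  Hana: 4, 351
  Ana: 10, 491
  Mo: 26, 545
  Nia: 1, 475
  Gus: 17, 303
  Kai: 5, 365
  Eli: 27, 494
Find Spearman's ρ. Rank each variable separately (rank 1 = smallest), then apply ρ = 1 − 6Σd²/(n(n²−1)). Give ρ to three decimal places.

Ranks of variable 1: 2, 4, 6, 1, 5, 3, 7
Ranks of variable 2: 2, 5, 7, 4, 1, 3, 6
d = r₁ − r₂: 0, -1, -1, -3, 4, 0, 1
d²: 0, 1, 1, 9, 16, 0, 1; Σd² = 28
ρ = 1 − 6·28/(7·48) = 1 − 168/336 = 0.500

0.500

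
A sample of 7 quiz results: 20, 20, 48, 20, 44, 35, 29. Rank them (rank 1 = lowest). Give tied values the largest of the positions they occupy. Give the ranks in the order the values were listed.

Sorted (ascending): 20, 20, 20, 29, 35, 44, 48
The 3 values of 20 occupy positions 1–3 → each gets rank 3.

3, 3, 7, 3, 6, 5, 4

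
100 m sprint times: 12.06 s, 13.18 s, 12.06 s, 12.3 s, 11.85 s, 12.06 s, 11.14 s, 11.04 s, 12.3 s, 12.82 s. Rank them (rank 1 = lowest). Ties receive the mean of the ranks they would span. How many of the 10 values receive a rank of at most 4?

Sorted (ascending): 11.04, 11.14, 11.85, 12.06, 12.06, 12.06, 12.3, 12.3, 12.82, 13.18
The 3 values of 12.06 occupy positions 4–6 → average rank 5.
The 2 values of 12.3 occupy positions 7–8 → average rank (7+8)/2 = 7.5.
Ranks ≤ 4: {1, 2, 3} → 3 values.

3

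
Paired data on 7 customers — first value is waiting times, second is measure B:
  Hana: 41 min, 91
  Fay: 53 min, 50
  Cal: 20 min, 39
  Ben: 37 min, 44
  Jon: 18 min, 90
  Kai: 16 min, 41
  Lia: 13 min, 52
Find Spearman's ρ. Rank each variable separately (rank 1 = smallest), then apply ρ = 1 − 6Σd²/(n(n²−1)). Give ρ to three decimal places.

0.143

Ranks of variable 1: 6, 7, 4, 5, 3, 2, 1
Ranks of variable 2: 7, 4, 1, 3, 6, 2, 5
d = r₁ − r₂: -1, 3, 3, 2, -3, 0, -4
d²: 1, 9, 9, 4, 9, 0, 16; Σd² = 48
ρ = 1 − 6·48/(7·48) = 1 − 288/336 = 0.143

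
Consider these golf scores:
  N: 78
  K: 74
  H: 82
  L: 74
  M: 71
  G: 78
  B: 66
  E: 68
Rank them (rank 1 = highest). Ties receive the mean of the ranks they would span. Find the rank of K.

Sorted (descending): 82, 78, 78, 74, 74, 71, 68, 66
The 2 values of 78 occupy positions 2–3 → average rank (2+3)/2 = 2.5.
The 2 values of 74 occupy positions 4–5 → average rank (4+5)/2 = 4.5.
K has value 74 → rank 4.5.

4.5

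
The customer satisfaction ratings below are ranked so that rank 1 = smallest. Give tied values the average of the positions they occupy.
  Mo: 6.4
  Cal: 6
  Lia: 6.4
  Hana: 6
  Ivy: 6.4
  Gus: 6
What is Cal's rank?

Sorted (ascending): 6, 6, 6, 6.4, 6.4, 6.4
The 3 values of 6 occupy positions 1–3 → average rank 2.
The 3 values of 6.4 occupy positions 4–6 → average rank 5.
Cal has value 6 → rank 2.

2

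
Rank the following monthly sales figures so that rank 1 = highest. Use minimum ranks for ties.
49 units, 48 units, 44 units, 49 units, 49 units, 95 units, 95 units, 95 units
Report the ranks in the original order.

4, 7, 8, 4, 4, 1, 1, 1

Sorted (descending): 95, 95, 95, 49, 49, 49, 48, 44
The 3 values of 95 occupy positions 1–3 → each gets rank 1.
The 3 values of 49 occupy positions 4–6 → each gets rank 4.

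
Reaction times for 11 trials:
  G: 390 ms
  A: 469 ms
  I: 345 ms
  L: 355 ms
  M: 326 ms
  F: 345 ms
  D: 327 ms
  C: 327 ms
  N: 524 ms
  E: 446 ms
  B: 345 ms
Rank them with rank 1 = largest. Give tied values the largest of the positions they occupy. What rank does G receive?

4

Sorted (descending): 524, 469, 446, 390, 355, 345, 345, 345, 327, 327, 326
The 3 values of 345 occupy positions 6–8 → each gets rank 8.
The 2 values of 327 occupy positions 9–10 → each gets rank 10.
G has value 390 ms → rank 4.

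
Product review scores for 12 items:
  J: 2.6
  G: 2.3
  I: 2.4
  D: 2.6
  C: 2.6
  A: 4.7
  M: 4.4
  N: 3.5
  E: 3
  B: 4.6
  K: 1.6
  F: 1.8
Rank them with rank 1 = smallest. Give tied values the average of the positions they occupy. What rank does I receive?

Sorted (ascending): 1.6, 1.8, 2.3, 2.4, 2.6, 2.6, 2.6, 3, 3.5, 4.4, 4.6, 4.7
The 3 values of 2.6 occupy positions 5–7 → average rank 6.
I has value 2.4 → rank 4.

4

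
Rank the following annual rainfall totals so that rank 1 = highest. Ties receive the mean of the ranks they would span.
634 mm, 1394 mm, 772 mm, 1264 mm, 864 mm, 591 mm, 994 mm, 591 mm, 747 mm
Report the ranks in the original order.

Sorted (descending): 1394, 1264, 994, 864, 772, 747, 634, 591, 591
The 2 values of 591 occupy positions 8–9 → average rank (8+9)/2 = 8.5.

7, 1, 5, 2, 4, 8.5, 3, 8.5, 6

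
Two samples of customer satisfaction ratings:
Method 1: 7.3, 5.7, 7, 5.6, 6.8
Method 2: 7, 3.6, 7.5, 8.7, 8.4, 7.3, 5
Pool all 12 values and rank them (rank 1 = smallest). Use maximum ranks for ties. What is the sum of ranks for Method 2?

52

Sorted (ascending): 3.6, 5, 5.6, 5.7, 6.8, 7, 7, 7.3, 7.3, 7.5, 8.4, 8.7
The 2 values of 7 occupy positions 6–7 → each gets rank 7.
The 2 values of 7.3 occupy positions 8–9 → each gets rank 9.
Method 2 values → pooled ranks: 7→7, 3.6→1, 7.5→10, 8.7→12, 8.4→11, 7.3→9, 5→2
Rank sum = 7 + 1 + 10 + 12 + 11 + 9 + 2 = 52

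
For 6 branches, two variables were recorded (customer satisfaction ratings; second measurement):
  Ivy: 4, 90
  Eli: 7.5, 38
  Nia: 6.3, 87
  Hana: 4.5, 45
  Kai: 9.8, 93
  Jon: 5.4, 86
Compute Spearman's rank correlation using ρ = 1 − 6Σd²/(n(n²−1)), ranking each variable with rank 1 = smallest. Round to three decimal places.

0.086

Ranks of variable 1: 1, 5, 4, 2, 6, 3
Ranks of variable 2: 5, 1, 4, 2, 6, 3
d = r₁ − r₂: -4, 4, 0, 0, 0, 0
d²: 16, 16, 0, 0, 0, 0; Σd² = 32
ρ = 1 − 6·32/(6·35) = 1 − 192/210 = 0.086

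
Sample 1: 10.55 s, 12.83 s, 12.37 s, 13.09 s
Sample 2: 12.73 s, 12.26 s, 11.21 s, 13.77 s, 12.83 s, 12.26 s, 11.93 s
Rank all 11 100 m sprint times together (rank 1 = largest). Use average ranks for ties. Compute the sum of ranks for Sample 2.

Sorted (descending): 13.77, 13.09, 12.83, 12.83, 12.73, 12.37, 12.26, 12.26, 11.93, 11.21, 10.55
The 2 values of 12.83 occupy positions 3–4 → average rank (3+4)/2 = 3.5.
The 2 values of 12.26 occupy positions 7–8 → average rank (7+8)/2 = 7.5.
Sample 2 values → pooled ranks: 12.73→5, 12.26→7.5, 11.21→10, 13.77→1, 12.83→3.5, 12.26→7.5, 11.93→9
Rank sum = 5 + 7.5 + 10 + 1 + 3.5 + 7.5 + 9 = 43.5

43.5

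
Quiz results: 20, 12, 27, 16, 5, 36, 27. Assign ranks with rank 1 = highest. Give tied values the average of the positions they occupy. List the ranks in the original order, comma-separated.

Sorted (descending): 36, 27, 27, 20, 16, 12, 5
The 2 values of 27 occupy positions 2–3 → average rank (2+3)/2 = 2.5.

4, 6, 2.5, 5, 7, 1, 2.5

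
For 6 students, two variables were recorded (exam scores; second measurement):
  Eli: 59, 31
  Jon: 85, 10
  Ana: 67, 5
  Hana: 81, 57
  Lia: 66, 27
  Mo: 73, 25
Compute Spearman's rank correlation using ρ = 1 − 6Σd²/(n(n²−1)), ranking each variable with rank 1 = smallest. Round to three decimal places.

Ranks of variable 1: 1, 6, 3, 5, 2, 4
Ranks of variable 2: 5, 2, 1, 6, 4, 3
d = r₁ − r₂: -4, 4, 2, -1, -2, 1
d²: 16, 16, 4, 1, 4, 1; Σd² = 42
ρ = 1 − 6·42/(6·35) = 1 − 252/210 = -0.200

-0.200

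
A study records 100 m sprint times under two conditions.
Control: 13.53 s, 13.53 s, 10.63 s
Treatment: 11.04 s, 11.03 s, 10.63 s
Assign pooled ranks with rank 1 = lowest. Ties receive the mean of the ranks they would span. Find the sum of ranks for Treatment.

8.5

Sorted (ascending): 10.63, 10.63, 11.03, 11.04, 13.53, 13.53
The 2 values of 10.63 occupy positions 1–2 → average rank (1+2)/2 = 1.5.
The 2 values of 13.53 occupy positions 5–6 → average rank (5+6)/2 = 5.5.
Treatment values → pooled ranks: 11.04→4, 11.03→3, 10.63→1.5
Rank sum = 4 + 3 + 1.5 = 8.5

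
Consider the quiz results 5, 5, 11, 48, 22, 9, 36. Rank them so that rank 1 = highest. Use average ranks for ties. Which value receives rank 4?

Sorted (descending): 48, 36, 22, 11, 9, 5, 5
The 2 values of 5 occupy positions 6–7 → average rank (6+7)/2 = 6.5.
Rank 4 → value 11.

11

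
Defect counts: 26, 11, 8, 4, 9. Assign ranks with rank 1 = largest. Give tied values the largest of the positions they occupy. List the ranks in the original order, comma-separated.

Sorted (descending): 26, 11, 9, 8, 4
No ties — each value takes its position as its rank.

1, 2, 4, 5, 3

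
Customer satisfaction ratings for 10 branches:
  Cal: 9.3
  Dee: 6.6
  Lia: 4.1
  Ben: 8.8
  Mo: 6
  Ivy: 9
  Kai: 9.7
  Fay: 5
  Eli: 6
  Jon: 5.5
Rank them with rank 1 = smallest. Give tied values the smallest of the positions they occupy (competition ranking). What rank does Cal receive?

Sorted (ascending): 4.1, 5, 5.5, 6, 6, 6.6, 8.8, 9, 9.3, 9.7
The 2 values of 6 occupy positions 4–5 → each gets rank 4.
Cal has value 9.3 → rank 9.

9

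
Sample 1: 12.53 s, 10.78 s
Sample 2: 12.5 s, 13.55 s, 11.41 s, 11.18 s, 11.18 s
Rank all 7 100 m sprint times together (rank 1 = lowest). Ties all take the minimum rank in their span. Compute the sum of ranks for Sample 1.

Sorted (ascending): 10.78, 11.18, 11.18, 11.41, 12.5, 12.53, 13.55
The 2 values of 11.18 occupy positions 2–3 → each gets rank 2.
Sample 1 values → pooled ranks: 12.53→6, 10.78→1
Rank sum = 6 + 1 = 7

7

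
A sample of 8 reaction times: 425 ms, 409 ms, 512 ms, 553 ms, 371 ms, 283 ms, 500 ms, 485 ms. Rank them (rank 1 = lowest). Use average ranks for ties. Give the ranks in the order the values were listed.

Sorted (ascending): 283, 371, 409, 425, 485, 500, 512, 553
No ties — each value takes its position as its rank.

4, 3, 7, 8, 2, 1, 6, 5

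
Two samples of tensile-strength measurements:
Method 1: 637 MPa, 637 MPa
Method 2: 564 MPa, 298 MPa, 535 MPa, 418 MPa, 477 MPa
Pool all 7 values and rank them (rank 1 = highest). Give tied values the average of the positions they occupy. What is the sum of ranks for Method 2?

25

Sorted (descending): 637, 637, 564, 535, 477, 418, 298
The 2 values of 637 occupy positions 1–2 → average rank (1+2)/2 = 1.5.
Method 2 values → pooled ranks: 564→3, 298→7, 535→4, 418→6, 477→5
Rank sum = 3 + 7 + 4 + 6 + 5 = 25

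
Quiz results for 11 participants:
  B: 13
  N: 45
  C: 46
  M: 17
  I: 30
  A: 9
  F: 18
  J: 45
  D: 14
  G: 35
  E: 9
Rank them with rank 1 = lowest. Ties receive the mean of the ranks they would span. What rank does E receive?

1.5

Sorted (ascending): 9, 9, 13, 14, 17, 18, 30, 35, 45, 45, 46
The 2 values of 9 occupy positions 1–2 → average rank (1+2)/2 = 1.5.
The 2 values of 45 occupy positions 9–10 → average rank (9+10)/2 = 9.5.
E has value 9 → rank 1.5.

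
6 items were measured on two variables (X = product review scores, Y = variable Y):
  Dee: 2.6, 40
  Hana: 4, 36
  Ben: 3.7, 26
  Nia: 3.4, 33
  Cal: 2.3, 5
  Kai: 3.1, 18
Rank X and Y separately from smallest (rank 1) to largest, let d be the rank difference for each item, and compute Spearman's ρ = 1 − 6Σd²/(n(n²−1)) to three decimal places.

Ranks of variable 1: 2, 6, 5, 4, 1, 3
Ranks of variable 2: 6, 5, 3, 4, 1, 2
d = r₁ − r₂: -4, 1, 2, 0, 0, 1
d²: 16, 1, 4, 0, 0, 1; Σd² = 22
ρ = 1 − 6·22/(6·35) = 1 − 132/210 = 0.371

0.371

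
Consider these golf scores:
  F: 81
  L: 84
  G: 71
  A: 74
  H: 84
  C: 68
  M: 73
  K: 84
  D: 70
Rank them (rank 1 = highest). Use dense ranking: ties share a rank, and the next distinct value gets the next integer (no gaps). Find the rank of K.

Sorted (descending): 84, 84, 84, 81, 74, 73, 71, 70, 68
The 3 values of 84 share dense rank 1.
Remaining distinct values take the next consecutive integers.
K has value 84 → rank 1.

1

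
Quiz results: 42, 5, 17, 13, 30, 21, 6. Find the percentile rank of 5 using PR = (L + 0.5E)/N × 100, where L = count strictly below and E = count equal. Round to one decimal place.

N = 7.
Strictly below 5: 0. Equal to 5: 1.
PR = (0 + 0.5·1)/7 × 100 = 7.1

7.1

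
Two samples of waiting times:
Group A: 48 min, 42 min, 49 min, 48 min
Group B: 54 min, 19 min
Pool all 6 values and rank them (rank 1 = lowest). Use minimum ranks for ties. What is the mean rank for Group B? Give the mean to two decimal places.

Sorted (ascending): 19, 42, 48, 48, 49, 54
The 2 values of 48 occupy positions 3–4 → each gets rank 3.
Group B values → pooled ranks: 54→6, 19→1
Mean rank = (6 + 1) / 2 = 3.50

3.50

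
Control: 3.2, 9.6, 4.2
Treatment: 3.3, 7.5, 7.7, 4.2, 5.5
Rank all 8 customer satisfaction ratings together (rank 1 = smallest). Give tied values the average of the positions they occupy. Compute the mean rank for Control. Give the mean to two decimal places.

4.17

Sorted (ascending): 3.2, 3.3, 4.2, 4.2, 5.5, 7.5, 7.7, 9.6
The 2 values of 4.2 occupy positions 3–4 → average rank (3+4)/2 = 3.5.
Control values → pooled ranks: 3.2→1, 9.6→8, 4.2→3.5
Mean rank = (1 + 8 + 3.5) / 3 = 4.17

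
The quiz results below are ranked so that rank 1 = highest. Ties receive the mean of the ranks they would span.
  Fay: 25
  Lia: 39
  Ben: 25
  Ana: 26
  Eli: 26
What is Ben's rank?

4.5

Sorted (descending): 39, 26, 26, 25, 25
The 2 values of 26 occupy positions 2–3 → average rank (2+3)/2 = 2.5.
The 2 values of 25 occupy positions 4–5 → average rank (4+5)/2 = 4.5.
Ben has value 25 → rank 4.5.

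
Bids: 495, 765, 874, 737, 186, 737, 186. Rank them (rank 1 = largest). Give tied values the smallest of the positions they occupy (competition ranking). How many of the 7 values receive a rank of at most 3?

Sorted (descending): 874, 765, 737, 737, 495, 186, 186
The 2 values of 737 occupy positions 3–4 → each gets rank 3.
The 2 values of 186 occupy positions 6–7 → each gets rank 6.
Ranks ≤ 3: {1, 2, 3, 3} → 4 values.

4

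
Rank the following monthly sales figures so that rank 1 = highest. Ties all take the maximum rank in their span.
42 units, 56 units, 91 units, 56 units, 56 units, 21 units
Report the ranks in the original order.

Sorted (descending): 91, 56, 56, 56, 42, 21
The 3 values of 56 occupy positions 2–4 → each gets rank 4.

5, 4, 1, 4, 4, 6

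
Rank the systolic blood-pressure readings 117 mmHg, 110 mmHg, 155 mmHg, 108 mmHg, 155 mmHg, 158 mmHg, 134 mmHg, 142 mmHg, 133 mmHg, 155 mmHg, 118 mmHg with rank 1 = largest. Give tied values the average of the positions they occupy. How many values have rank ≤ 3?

4

Sorted (descending): 158, 155, 155, 155, 142, 134, 133, 118, 117, 110, 108
The 3 values of 155 occupy positions 2–4 → average rank 3.
Ranks ≤ 3: {1, 3, 3, 3} → 4 values.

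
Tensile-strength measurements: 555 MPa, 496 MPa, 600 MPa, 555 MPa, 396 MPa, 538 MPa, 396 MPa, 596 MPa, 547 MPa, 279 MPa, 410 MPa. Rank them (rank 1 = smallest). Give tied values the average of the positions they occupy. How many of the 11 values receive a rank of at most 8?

Sorted (ascending): 279, 396, 396, 410, 496, 538, 547, 555, 555, 596, 600
The 2 values of 396 occupy positions 2–3 → average rank (2+3)/2 = 2.5.
The 2 values of 555 occupy positions 8–9 → average rank (8+9)/2 = 8.5.
Ranks ≤ 8: {1, 2.5, 2.5, 4, 5, 6, 7} → 7 values.

7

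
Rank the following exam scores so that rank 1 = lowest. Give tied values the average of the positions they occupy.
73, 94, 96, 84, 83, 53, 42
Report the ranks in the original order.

Sorted (ascending): 42, 53, 73, 83, 84, 94, 96
No ties — each value takes its position as its rank.

3, 6, 7, 5, 4, 2, 1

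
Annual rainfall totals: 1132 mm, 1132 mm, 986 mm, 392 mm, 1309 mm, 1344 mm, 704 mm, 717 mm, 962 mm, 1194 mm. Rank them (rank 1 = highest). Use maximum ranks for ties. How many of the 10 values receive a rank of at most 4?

Sorted (descending): 1344, 1309, 1194, 1132, 1132, 986, 962, 717, 704, 392
The 2 values of 1132 occupy positions 4–5 → each gets rank 5.
Ranks ≤ 4: {1, 2, 3} → 3 values.

3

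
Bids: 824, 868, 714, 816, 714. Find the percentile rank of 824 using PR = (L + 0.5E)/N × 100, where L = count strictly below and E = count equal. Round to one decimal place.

70.0

N = 5.
Strictly below 824: 3. Equal to 824: 1.
PR = (3 + 0.5·1)/5 × 100 = 70.0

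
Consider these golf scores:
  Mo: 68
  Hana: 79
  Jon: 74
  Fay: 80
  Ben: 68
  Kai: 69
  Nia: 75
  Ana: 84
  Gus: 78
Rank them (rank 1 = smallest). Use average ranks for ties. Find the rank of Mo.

Sorted (ascending): 68, 68, 69, 74, 75, 78, 79, 80, 84
The 2 values of 68 occupy positions 1–2 → average rank (1+2)/2 = 1.5.
Mo has value 68 → rank 1.5.

1.5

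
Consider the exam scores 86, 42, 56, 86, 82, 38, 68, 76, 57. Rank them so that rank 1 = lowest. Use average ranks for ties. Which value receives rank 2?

Sorted (ascending): 38, 42, 56, 57, 68, 76, 82, 86, 86
The 2 values of 86 occupy positions 8–9 → average rank (8+9)/2 = 8.5.
Rank 2 → value 42.

42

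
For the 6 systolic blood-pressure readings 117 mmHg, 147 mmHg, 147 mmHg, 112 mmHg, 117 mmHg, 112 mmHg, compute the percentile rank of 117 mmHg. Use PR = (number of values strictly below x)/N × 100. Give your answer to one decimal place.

N = 6.
Strictly below 117: 2. Equal to 117: 2.
PR = 2/6 × 100 = 33.3

33.3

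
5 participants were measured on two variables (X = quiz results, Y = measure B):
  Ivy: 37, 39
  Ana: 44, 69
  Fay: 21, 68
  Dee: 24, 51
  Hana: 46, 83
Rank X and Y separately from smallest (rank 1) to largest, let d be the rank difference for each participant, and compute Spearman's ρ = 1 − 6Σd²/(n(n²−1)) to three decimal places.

0.600

Ranks of variable 1: 3, 4, 1, 2, 5
Ranks of variable 2: 1, 4, 3, 2, 5
d = r₁ − r₂: 2, 0, -2, 0, 0
d²: 4, 0, 4, 0, 0; Σd² = 8
ρ = 1 − 6·8/(5·24) = 1 − 48/120 = 0.600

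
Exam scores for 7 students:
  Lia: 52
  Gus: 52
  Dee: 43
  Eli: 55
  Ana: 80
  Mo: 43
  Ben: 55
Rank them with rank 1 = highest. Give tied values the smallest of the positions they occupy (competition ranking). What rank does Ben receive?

Sorted (descending): 80, 55, 55, 52, 52, 43, 43
The 2 values of 55 occupy positions 2–3 → each gets rank 2.
The 2 values of 52 occupy positions 4–5 → each gets rank 4.
The 2 values of 43 occupy positions 6–7 → each gets rank 6.
Ben has value 55 → rank 2.

2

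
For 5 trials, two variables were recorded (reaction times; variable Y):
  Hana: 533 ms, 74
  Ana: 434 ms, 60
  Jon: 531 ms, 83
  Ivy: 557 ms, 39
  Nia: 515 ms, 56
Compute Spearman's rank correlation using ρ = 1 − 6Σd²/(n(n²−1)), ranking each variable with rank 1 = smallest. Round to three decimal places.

Ranks of variable 1: 4, 1, 3, 5, 2
Ranks of variable 2: 4, 3, 5, 1, 2
d = r₁ − r₂: 0, -2, -2, 4, 0
d²: 0, 4, 4, 16, 0; Σd² = 24
ρ = 1 − 6·24/(5·24) = 1 − 144/120 = -0.200

-0.200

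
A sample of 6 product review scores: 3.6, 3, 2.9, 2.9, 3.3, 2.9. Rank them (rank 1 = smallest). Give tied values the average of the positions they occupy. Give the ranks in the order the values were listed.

6, 4, 2, 2, 5, 2

Sorted (ascending): 2.9, 2.9, 2.9, 3, 3.3, 3.6
The 3 values of 2.9 occupy positions 1–3 → average rank 2.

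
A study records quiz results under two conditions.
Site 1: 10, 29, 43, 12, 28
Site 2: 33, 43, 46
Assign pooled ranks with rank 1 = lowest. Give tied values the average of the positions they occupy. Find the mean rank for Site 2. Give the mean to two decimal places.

6.50

Sorted (ascending): 10, 12, 28, 29, 33, 43, 43, 46
The 2 values of 43 occupy positions 6–7 → average rank (6+7)/2 = 6.5.
Site 2 values → pooled ranks: 33→5, 43→6.5, 46→8
Mean rank = (5 + 6.5 + 8) / 3 = 6.50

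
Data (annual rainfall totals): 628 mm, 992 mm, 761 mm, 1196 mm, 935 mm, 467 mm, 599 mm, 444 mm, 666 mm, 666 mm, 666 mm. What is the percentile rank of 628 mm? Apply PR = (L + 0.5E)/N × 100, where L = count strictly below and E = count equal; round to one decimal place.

31.8

N = 11.
Strictly below 628: 3. Equal to 628: 1.
PR = (3 + 0.5·1)/11 × 100 = 31.8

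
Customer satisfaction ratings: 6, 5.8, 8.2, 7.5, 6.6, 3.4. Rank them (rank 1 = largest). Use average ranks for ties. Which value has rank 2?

Sorted (descending): 8.2, 7.5, 6.6, 6, 5.8, 3.4
No ties — each value takes its position as its rank.
Rank 2 → value 7.5.

7.5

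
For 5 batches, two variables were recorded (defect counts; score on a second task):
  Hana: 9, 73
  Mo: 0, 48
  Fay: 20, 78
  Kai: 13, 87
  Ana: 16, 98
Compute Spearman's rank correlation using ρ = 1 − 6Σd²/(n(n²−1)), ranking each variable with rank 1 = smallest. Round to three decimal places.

Ranks of variable 1: 2, 1, 5, 3, 4
Ranks of variable 2: 2, 1, 3, 4, 5
d = r₁ − r₂: 0, 0, 2, -1, -1
d²: 0, 0, 4, 1, 1; Σd² = 6
ρ = 1 − 6·6/(5·24) = 1 − 36/120 = 0.700

0.700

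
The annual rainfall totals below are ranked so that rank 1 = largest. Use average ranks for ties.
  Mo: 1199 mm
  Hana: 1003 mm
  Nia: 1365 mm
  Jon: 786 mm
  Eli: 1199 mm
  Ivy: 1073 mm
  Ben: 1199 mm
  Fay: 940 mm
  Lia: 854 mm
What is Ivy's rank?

Sorted (descending): 1365, 1199, 1199, 1199, 1073, 1003, 940, 854, 786
The 3 values of 1199 occupy positions 2–4 → average rank 3.
Ivy has value 1073 mm → rank 5.

5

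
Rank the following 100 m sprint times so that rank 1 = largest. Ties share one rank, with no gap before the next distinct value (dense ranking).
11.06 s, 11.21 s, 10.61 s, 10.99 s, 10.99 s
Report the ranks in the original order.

2, 1, 4, 3, 3

Sorted (descending): 11.21, 11.06, 10.99, 10.99, 10.61
The 2 values of 10.99 share dense rank 3.
Remaining distinct values take the next consecutive integers.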